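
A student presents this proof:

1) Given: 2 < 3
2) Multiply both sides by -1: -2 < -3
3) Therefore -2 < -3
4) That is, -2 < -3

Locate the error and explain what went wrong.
Step 2: Multiply both sides by -1: -2 < -3

Step 2 multiplies both sides by -1 but fails to reverse the inequality sign. When multiplying (or dividing) an inequality by a negative number, the direction must be reversed. Since 2 < 3, we should get -2 > -3, i.e., -2 > -3.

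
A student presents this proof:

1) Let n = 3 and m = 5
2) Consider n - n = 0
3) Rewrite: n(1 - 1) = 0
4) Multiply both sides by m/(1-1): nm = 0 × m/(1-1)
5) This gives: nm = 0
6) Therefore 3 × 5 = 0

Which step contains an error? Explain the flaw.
Step 4: Multiply both sides by m/(1-1): nm = 0 × m/(1-1)

Step 4 multiplies both sides by m/(1-1). However, 1-1 = 0, so this is multiplication by m/0, which is undefined. We cannot multiply by an undefined expression.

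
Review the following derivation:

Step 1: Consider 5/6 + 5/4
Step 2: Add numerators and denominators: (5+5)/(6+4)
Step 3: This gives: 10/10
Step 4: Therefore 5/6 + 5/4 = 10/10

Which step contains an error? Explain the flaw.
Step 2: Add numerators and denominators: (5+5)/(6+4)

Step 2 incorrectly adds fractions by separately adding numerators and denominators. This is wrong. The correct method requires a common denominator: 5/6 + 5/4 = (5×4 + 5×6)/(6×4) = 50/24 = 25/12. The method used gives 10/10, which is different.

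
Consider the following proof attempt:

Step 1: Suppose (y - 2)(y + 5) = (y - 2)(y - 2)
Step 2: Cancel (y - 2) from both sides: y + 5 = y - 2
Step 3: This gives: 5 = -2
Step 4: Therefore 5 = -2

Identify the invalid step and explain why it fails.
Step 2: Cancel (y - 2) from both sides: y + 5 = y - 2

Step 2 cancels (y - 2) from both sides. This is only valid if (y - 2) ≠ 0, i.e., y ≠ 2. When y = 2, both sides equal zero regardless of the other factors. The correct approach requires considering y = 2 as a separate case.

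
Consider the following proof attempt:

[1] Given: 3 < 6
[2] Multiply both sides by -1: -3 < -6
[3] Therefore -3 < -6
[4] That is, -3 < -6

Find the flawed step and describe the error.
Step 2: Multiply both sides by -1: -3 < -6

Step 2 multiplies both sides by -1 but fails to reverse the inequality sign. When multiplying (or dividing) an inequality by a negative number, the direction must be reversed. Since 3 < 6, we should get -3 > -6, i.e., -3 > -6.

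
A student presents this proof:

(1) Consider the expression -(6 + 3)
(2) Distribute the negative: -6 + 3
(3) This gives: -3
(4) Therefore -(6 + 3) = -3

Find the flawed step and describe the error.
Step 2: Distribute the negative: -6 + 3

Step 2 incorrectly distributes the negative sign. The correct distribution is -(6 + 3) = -6 - 3 = -9. The negative must be applied to both terms, not just the first. The error treats -(6 + 3) as -6 + 3, which equals -3 instead of -9.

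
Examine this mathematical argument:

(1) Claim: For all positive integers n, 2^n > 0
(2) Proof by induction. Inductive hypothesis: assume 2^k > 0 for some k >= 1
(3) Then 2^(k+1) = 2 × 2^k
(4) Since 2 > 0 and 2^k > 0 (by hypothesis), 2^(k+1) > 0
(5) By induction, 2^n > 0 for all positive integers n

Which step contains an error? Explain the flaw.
Step 5: By induction, 2^n > 0 for all positive integers n

Step 5 concludes the proof by induction, but no base case was ever established. A valid induction proof requires: (1) a base case proving 2^1 > 0, and (2) an inductive step showing IF 2^k > 0 THEN 2^(k+1) > 0. Steps 2-4 correctly establish the inductive step, but without the base case the conclusion in step 5 does not follow.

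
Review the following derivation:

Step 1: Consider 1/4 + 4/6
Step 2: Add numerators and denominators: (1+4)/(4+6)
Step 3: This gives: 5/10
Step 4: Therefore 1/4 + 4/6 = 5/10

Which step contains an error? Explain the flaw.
Step 2: Add numerators and denominators: (1+4)/(4+6)

Step 2 incorrectly adds fractions by separately adding numerators and denominators. This is wrong. The correct method requires a common denominator: 1/4 + 4/6 = (1×6 + 4×4)/(4×6) = 22/24 = 11/12. The method used gives 5/10, which is different.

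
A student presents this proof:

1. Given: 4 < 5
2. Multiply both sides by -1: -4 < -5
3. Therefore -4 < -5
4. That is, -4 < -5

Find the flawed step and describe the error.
Step 2: Multiply both sides by -1: -4 < -5

Step 2 multiplies both sides by -1 but fails to reverse the inequality sign. When multiplying (or dividing) an inequality by a negative number, the direction must be reversed. Since 4 < 5, we should get -4 > -5, i.e., -4 > -5.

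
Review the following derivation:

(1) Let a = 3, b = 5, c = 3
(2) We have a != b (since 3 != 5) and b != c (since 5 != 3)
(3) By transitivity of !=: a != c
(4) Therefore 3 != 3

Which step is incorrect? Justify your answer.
Step 3: By transitivity of !=: a != c

Step 3 incorrectly applies transitivity to the '!=' relation. Transitivity states: if a R b and b R c, then a R c. However, '!=' is not transitive. Counterexample: 3 != 5 and 5 != 3, but 3 = 3 (both equal 3). Transitivity holds for relations like <, <=, =, but not for !=.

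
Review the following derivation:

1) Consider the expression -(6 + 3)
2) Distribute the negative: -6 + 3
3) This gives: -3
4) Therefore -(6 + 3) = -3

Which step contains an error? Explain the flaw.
Step 2: Distribute the negative: -6 + 3

Step 2 incorrectly distributes the negative sign. The correct distribution is -(6 + 3) = -6 - 3 = -9. The negative must be applied to both terms, not just the first. The error treats -(6 + 3) as -6 + 3, which equals -3 instead of -9.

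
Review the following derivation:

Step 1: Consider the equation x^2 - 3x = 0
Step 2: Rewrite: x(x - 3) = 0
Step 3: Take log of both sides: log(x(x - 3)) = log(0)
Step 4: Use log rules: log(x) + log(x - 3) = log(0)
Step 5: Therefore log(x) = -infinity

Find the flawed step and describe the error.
Step 3: Take log of both sides: log(x(x - 3)) = log(0)

Step 3 takes the logarithm of both sides, resulting in log(0) on the right side. The logarithm is only defined for positive numbers; log(0) is undefined (approaches negative infinity). This operation is invalid.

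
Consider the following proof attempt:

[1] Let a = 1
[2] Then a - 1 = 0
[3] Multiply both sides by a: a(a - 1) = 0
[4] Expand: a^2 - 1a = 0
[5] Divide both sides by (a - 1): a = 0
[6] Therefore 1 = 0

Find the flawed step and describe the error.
Step 5: Divide both sides by (a - 1): a = 0

Step 5 divides both sides by (a - 1). However, since a = 1, we have (a - 1) = 0. Division by zero is undefined, making this step invalid.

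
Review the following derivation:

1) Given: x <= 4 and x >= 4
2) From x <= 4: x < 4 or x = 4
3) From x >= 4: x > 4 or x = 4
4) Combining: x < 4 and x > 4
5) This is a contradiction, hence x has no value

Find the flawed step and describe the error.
Step 4: Combining: x < 4 and x > 4

Step 4 incorrectly combines the conditions. From x <= 4 and x >= 4, the intersection is x = 4. The error treats the 'or' cases as 'and' requirements. The correct conclusion is that x = 4 is the unique solution, not that no solution exists.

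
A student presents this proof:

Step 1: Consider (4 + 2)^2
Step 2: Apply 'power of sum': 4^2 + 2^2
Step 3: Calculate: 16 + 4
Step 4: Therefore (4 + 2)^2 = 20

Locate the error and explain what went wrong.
Step 2: Apply 'power of sum': 4^2 + 2^2

Step 2 incorrectly applies a non-existent rule '(a+b)^n = a^n + b^n'. This is false in general. The correct expansion uses the binomial theorem. The actual value is (4 + 2)^2 = 6^2 = 36, not 20.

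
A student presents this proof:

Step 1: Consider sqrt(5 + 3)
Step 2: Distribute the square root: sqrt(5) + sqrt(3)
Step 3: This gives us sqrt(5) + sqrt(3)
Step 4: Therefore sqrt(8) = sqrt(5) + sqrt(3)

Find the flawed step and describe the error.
Step 2: Distribute the square root: sqrt(5) + sqrt(3)

Step 2 incorrectly 'distributes' the square root over addition. The square root function does not distribute: sqrt(a + b) ≠ sqrt(a) + sqrt(b). In fact, sqrt(5 + 3) = sqrt(8) ≈ 2.8284, while sqrt(5) + sqrt(3) ≈ 3.9681.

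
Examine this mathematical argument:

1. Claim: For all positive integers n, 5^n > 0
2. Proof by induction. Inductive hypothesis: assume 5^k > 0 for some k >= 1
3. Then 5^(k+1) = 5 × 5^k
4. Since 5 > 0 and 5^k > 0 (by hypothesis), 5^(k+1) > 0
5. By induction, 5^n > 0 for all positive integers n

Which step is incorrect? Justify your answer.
Step 5: By induction, 5^n > 0 for all positive integers n

Step 5 concludes the proof by induction, but no base case was ever established. A valid induction proof requires: (1) a base case proving 5^1 > 0, and (2) an inductive step showing IF 5^k > 0 THEN 5^(k+1) > 0. Steps 2-4 correctly establish the inductive step, but without the base case the conclusion in step 5 does not follow.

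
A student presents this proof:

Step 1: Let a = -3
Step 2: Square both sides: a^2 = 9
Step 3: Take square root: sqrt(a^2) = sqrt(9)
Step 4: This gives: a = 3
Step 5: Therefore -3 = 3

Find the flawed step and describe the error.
Step 4: This gives: a = 3

Step 4 incorrectly states that sqrt(a^2) = a. The correct identity is sqrt(a^2) = |a|. Since a = -3 < 0, we have sqrt(a^2) = |-3| = 3, not a = -3.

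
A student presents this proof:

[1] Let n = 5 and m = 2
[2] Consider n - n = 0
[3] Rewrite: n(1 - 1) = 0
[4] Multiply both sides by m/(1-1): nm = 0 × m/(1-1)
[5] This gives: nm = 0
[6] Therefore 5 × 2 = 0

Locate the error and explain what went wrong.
Step 4: Multiply both sides by m/(1-1): nm = 0 × m/(1-1)

Step 4 multiplies both sides by m/(1-1). However, 1-1 = 0, so this is multiplication by m/0, which is undefined. We cannot multiply by an undefined expression.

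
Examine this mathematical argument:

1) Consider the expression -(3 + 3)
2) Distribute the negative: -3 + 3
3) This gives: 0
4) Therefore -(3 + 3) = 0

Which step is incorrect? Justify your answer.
Step 2: Distribute the negative: -3 + 3

Step 2 incorrectly distributes the negative sign. The correct distribution is -(3 + 3) = -3 - 3 = -6. The negative must be applied to both terms, not just the first. The error treats -(3 + 3) as -3 + 3, which equals 0 instead of -6.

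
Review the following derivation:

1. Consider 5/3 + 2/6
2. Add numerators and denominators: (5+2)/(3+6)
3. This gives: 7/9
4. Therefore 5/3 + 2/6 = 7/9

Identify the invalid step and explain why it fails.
Step 2: Add numerators and denominators: (5+2)/(3+6)

Step 2 incorrectly adds fractions by separately adding numerators and denominators. This is wrong. The correct method requires a common denominator: 5/3 + 2/6 = (5×6 + 2×3)/(3×6) = 36/18 = 2. The method used gives 7/9, which is different.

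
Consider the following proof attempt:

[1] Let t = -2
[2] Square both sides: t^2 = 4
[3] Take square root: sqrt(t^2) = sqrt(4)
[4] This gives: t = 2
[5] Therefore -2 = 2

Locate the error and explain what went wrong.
Step 4: This gives: t = 2

Step 4 incorrectly states that sqrt(t^2) = t. The correct identity is sqrt(t^2) = |t|. Since t = -2 < 0, we have sqrt(t^2) = |-2| = 2, not t = -2.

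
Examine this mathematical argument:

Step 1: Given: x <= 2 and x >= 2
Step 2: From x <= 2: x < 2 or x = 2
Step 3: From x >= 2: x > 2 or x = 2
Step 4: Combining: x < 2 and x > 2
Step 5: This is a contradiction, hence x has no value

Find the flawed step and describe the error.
Step 4: Combining: x < 2 and x > 2

Step 4 incorrectly combines the conditions. From x <= 2 and x >= 2, the intersection is x = 2. The error treats the 'or' cases as 'and' requirements. The correct conclusion is that x = 2 is the unique solution, not that no solution exists.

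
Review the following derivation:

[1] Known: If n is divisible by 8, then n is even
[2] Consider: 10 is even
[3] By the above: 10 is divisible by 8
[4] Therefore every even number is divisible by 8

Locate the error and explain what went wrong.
Step 3: By the above: 10 is divisible by 8

Step 3 commits the fallacy of affirming the consequent. The known fact 'divisible by 8 → even' does NOT imply 'even → divisible by 8'. That would be the converse, which is false. For example, 10 is even but 10 ÷ 8 = 1.25, which is not an integer.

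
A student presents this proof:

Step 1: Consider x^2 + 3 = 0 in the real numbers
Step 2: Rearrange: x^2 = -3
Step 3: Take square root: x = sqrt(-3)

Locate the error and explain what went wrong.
Step 3: Take square root: x = sqrt(-3)

Step 3 takes the square root of -3, which is negative. In the real number system, the square root of a negative number is undefined. The equation x^2 + 3 = 0 has no real solutions. Square roots of negative numbers only exist in the complex numbers.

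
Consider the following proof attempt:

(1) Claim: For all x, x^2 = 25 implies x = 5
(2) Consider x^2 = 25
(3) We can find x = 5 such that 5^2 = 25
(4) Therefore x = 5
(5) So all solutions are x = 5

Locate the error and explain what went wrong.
Step 4: Therefore x = 5

Step 4 incorrectly concludes that x = 5 is the only solution. The proof shows that x = 5 is A solution (existence), but does not show it is the ONLY solution (uniqueness). In fact, x = -5 is also a solution since (-5)^2 = 25. Finding one solution doesn't prove there are no others.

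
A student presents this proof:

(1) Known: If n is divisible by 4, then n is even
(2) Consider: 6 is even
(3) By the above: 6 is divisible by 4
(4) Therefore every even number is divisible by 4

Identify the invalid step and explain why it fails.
Step 3: By the above: 6 is divisible by 4

Step 3 commits the fallacy of affirming the consequent. The known fact 'divisible by 4 → even' does NOT imply 'even → divisible by 4'. That would be the converse, which is false. For example, 6 is even but 6 ÷ 4 = 1.50, which is not an integer.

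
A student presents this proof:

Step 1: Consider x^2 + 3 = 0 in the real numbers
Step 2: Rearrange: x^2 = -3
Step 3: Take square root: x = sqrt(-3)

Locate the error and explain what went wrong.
Step 3: Take square root: x = sqrt(-3)

Step 3 takes the square root of -3, which is negative. In the real number system, the square root of a negative number is undefined. The equation x^2 + 3 = 0 has no real solutions. Square roots of negative numbers only exist in the complex numbers.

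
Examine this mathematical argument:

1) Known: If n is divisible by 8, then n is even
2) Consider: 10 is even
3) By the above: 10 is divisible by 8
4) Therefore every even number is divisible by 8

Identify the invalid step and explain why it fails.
Step 3: By the above: 10 is divisible by 8

Step 3 commits the fallacy of affirming the consequent. The known fact 'divisible by 8 → even' does NOT imply 'even → divisible by 8'. That would be the converse, which is false. For example, 10 is even but 10 ÷ 8 = 1.25, which is not an integer.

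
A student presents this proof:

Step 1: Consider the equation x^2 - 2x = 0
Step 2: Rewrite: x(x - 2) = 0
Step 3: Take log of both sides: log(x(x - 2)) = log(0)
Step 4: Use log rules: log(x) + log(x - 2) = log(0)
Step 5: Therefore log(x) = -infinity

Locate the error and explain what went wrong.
Step 3: Take log of both sides: log(x(x - 2)) = log(0)

Step 3 takes the logarithm of both sides, resulting in log(0) on the right side. The logarithm is only defined for positive numbers; log(0) is undefined (approaches negative infinity). This operation is invalid.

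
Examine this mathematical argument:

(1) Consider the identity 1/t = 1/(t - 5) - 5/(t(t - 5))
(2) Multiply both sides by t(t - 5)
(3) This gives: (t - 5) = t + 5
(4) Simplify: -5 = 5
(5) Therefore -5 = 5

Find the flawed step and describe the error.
Step 3: This gives: (t - 5) = t + 5

Step 3 makes a sign error when clearing denominators. Multiplying -5/(t(t - 5)) by t(t - 5) gives -5, not +5. The correct result is (t - 5) = t - 5, which is trivially true, not (t - 5) = t + 5. (Step 1 is a valid identity: 1/(t - 5) - 5/(t(t - 5)) = (t - 5)/(t(t - 5)) = 1/t.)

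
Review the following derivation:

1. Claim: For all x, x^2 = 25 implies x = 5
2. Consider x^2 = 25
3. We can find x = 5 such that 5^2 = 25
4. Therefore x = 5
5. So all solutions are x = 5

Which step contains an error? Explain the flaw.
Step 4: Therefore x = 5

Step 4 incorrectly concludes that x = 5 is the only solution. The proof shows that x = 5 is A solution (existence), but does not show it is the ONLY solution (uniqueness). In fact, x = -5 is also a solution since (-5)^2 = 25. Finding one solution doesn't prove there are no others.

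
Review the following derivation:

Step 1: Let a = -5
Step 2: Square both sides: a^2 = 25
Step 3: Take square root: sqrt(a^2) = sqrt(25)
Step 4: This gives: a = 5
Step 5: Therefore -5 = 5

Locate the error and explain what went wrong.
Step 4: This gives: a = 5

Step 4 incorrectly states that sqrt(a^2) = a. The correct identity is sqrt(a^2) = |a|. Since a = -5 < 0, we have sqrt(a^2) = |-5| = 5, not a = -5.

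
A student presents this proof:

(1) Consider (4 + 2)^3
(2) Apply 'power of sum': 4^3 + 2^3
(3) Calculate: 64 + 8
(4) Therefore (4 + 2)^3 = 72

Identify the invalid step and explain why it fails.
Step 2: Apply 'power of sum': 4^3 + 2^3

Step 2 incorrectly applies a non-existent rule '(a+b)^n = a^n + b^n'. This is false in general. The correct expansion uses the binomial theorem. The actual value is (4 + 2)^3 = 6^3 = 216, not 72.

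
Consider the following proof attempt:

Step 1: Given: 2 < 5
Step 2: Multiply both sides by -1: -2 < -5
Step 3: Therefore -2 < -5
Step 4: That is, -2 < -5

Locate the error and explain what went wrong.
Step 2: Multiply both sides by -1: -2 < -5

Step 2 multiplies both sides by -1 but fails to reverse the inequality sign. When multiplying (or dividing) an inequality by a negative number, the direction must be reversed. Since 2 < 5, we should get -2 > -5, i.e., -2 > -5.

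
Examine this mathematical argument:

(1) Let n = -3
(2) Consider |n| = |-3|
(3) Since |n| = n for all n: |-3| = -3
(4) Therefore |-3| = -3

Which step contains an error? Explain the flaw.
Step 3: Since |n| = n for all n: |-3| = -3

Step 3 incorrectly states that |n| = n for all n. The correct definition is |n| = n when n >= 0, and |n| = -n when n < 0. Since -3 < 0, we have |-3| = -(-3) = 3, not -3.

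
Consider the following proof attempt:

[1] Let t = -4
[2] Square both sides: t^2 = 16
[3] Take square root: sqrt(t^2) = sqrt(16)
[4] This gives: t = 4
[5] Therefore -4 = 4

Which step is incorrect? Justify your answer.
Step 4: This gives: t = 4

Step 4 incorrectly states that sqrt(t^2) = t. The correct identity is sqrt(t^2) = |t|. Since t = -4 < 0, we have sqrt(t^2) = |-4| = 4, not t = -4.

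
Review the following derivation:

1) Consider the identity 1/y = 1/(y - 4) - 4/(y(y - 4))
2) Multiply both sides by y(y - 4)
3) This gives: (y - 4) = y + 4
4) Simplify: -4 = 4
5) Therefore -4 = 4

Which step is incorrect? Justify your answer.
Step 3: This gives: (y - 4) = y + 4

Step 3 makes a sign error when clearing denominators. Multiplying -4/(y(y - 4)) by y(y - 4) gives -4, not +4. The correct result is (y - 4) = y - 4, which is trivially true, not (y - 4) = y + 4. (Step 1 is a valid identity: 1/(y - 4) - 4/(y(y - 4)) = (y - 4)/(y(y - 4)) = 1/y.)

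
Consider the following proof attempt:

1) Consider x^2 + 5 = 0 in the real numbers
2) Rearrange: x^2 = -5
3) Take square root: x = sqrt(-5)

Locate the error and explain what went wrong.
Step 3: Take square root: x = sqrt(-5)

Step 3 takes the square root of -5, which is negative. In the real number system, the square root of a negative number is undefined. The equation x^2 + 5 = 0 has no real solutions. Square roots of negative numbers only exist in the complex numbers.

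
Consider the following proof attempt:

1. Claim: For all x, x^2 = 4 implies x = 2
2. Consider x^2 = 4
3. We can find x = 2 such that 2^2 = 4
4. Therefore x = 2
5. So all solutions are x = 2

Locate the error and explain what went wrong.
Step 4: Therefore x = 2

Step 4 incorrectly concludes that x = 2 is the only solution. The proof shows that x = 2 is A solution (existence), but does not show it is the ONLY solution (uniqueness). In fact, x = -2 is also a solution since (-2)^2 = 4. Finding one solution doesn't prove there are no others.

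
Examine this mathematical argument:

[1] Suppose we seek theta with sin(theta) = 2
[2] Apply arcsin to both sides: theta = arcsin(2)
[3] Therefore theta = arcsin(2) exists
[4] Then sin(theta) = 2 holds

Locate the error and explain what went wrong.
Step 2: Apply arcsin to both sides: theta = arcsin(2)

Step 2 applies arcsin to 2. However, arcsin(x) is only defined for x in [-1, 1] because sin(theta) can only produce values in that range. Since |2| > 1, arcsin(2) is undefined. There is no angle whose sine equals 2.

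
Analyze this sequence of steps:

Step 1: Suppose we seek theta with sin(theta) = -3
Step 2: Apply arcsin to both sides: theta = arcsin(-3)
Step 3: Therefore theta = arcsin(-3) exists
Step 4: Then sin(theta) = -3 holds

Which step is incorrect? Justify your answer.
Step 2: Apply arcsin to both sides: theta = arcsin(-3)

Step 2 applies arcsin to -3. However, arcsin(x) is only defined for x in [-1, 1] because sin(theta) can only produce values in that range. Since |-3| > 1, arcsin(-3) is undefined. There is no angle whose sine equals -3.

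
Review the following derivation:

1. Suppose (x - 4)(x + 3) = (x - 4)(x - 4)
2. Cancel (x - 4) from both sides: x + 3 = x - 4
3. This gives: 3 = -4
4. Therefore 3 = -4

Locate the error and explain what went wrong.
Step 2: Cancel (x - 4) from both sides: x + 3 = x - 4

Step 2 cancels (x - 4) from both sides. This is only valid if (x - 4) ≠ 0, i.e., x ≠ 4. When x = 4, both sides equal zero regardless of the other factors. The correct approach requires considering x = 4 as a separate case.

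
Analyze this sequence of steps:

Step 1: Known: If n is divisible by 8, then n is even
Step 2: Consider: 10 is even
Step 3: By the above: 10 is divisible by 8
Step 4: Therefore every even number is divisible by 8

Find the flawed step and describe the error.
Step 3: By the above: 10 is divisible by 8

Step 3 commits the fallacy of affirming the consequent. The known fact 'divisible by 8 → even' does NOT imply 'even → divisible by 8'. That would be the converse, which is false. For example, 10 is even but 10 ÷ 8 = 1.25, which is not an integer.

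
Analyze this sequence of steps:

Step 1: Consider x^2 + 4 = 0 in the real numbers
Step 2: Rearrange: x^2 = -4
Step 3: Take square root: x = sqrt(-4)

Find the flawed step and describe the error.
Step 3: Take square root: x = sqrt(-4)

Step 3 takes the square root of -4, which is negative. In the real number system, the square root of a negative number is undefined. The equation x^2 + 4 = 0 has no real solutions. Square roots of negative numbers only exist in the complex numbers.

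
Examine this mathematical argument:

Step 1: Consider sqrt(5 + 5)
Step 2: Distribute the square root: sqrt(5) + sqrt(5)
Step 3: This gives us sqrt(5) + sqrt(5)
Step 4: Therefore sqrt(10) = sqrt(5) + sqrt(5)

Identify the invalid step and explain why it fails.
Step 2: Distribute the square root: sqrt(5) + sqrt(5)

Step 2 incorrectly 'distributes' the square root over addition. The square root function does not distribute: sqrt(a + b) ≠ sqrt(a) + sqrt(b). In fact, sqrt(5 + 5) = sqrt(10) ≈ 3.1623, while sqrt(5) + sqrt(5) ≈ 4.4721.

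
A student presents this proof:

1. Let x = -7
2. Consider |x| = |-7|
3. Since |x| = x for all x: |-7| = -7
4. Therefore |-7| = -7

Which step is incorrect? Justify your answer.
Step 3: Since |x| = x for all x: |-7| = -7

Step 3 incorrectly states that |x| = x for all x. The correct definition is |x| = x when x >= 0, and |x| = -x when x < 0. Since -7 < 0, we have |-7| = -(-7) = 7, not -7.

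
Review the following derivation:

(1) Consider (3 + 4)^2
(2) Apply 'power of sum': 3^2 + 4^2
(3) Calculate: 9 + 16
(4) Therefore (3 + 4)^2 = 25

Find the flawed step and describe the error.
Step 2: Apply 'power of sum': 3^2 + 4^2

Step 2 incorrectly applies a non-existent rule '(a+b)^n = a^n + b^n'. This is false in general. The correct expansion uses the binomial theorem. The actual value is (3 + 4)^2 = 7^2 = 49, not 25.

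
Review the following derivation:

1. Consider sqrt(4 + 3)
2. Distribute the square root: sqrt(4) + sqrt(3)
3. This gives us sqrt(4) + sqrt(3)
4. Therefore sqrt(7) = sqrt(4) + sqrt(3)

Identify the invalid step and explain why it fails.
Step 2: Distribute the square root: sqrt(4) + sqrt(3)

Step 2 incorrectly 'distributes' the square root over addition. The square root function does not distribute: sqrt(a + b) ≠ sqrt(a) + sqrt(b). In fact, sqrt(4 + 3) = sqrt(7) ≈ 2.6458, while sqrt(4) + sqrt(3) ≈ 3.7321.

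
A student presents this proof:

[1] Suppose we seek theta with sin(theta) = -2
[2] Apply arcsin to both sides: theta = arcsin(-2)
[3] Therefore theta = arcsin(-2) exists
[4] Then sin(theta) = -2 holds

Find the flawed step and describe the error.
Step 2: Apply arcsin to both sides: theta = arcsin(-2)

Step 2 applies arcsin to -2. However, arcsin(x) is only defined for x in [-1, 1] because sin(theta) can only produce values in that range. Since |-2| > 1, arcsin(-2) is undefined. There is no angle whose sine equals -2.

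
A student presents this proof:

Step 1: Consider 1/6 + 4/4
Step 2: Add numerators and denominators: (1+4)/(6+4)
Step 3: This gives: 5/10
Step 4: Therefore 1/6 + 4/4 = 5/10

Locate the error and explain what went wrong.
Step 2: Add numerators and denominators: (1+4)/(6+4)

Step 2 incorrectly adds fractions by separately adding numerators and denominators. This is wrong. The correct method requires a common denominator: 1/6 + 4/4 = (1×4 + 4×6)/(6×4) = 28/24 = 7/6. The method used gives 5/10, which is different.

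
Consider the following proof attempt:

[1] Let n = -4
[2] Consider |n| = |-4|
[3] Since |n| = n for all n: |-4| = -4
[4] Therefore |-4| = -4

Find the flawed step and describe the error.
Step 3: Since |n| = n for all n: |-4| = -4

Step 3 incorrectly states that |n| = n for all n. The correct definition is |n| = n when n >= 0, and |n| = -n when n < 0. Since -4 < 0, we have |-4| = -(-4) = 4, not -4.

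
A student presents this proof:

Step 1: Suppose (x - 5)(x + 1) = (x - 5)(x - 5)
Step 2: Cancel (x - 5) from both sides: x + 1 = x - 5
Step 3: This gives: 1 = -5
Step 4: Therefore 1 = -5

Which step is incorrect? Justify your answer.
Step 2: Cancel (x - 5) from both sides: x + 1 = x - 5

Step 2 cancels (x - 5) from both sides. This is only valid if (x - 5) ≠ 0, i.e., x ≠ 5. When x = 5, both sides equal zero regardless of the other factors. The correct approach requires considering x = 5 as a separate case.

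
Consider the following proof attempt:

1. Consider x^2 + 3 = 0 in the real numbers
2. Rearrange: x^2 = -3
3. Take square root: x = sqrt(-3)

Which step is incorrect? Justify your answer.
Step 3: Take square root: x = sqrt(-3)

Step 3 takes the square root of -3, which is negative. In the real number system, the square root of a negative number is undefined. The equation x^2 + 3 = 0 has no real solutions. Square roots of negative numbers only exist in the complex numbers.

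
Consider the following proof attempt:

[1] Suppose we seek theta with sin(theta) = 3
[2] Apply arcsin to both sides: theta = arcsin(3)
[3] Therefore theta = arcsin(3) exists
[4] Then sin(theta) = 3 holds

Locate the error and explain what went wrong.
Step 2: Apply arcsin to both sides: theta = arcsin(3)

Step 2 applies arcsin to 3. However, arcsin(x) is only defined for x in [-1, 1] because sin(theta) can only produce values in that range. Since |3| > 1, arcsin(3) is undefined. There is no angle whose sine equals 3.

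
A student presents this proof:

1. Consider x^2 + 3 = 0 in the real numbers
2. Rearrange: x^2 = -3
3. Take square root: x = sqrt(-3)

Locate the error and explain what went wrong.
Step 3: Take square root: x = sqrt(-3)

Step 3 takes the square root of -3, which is negative. In the real number system, the square root of a negative number is undefined. The equation x^2 + 3 = 0 has no real solutions. Square roots of negative numbers only exist in the complex numbers.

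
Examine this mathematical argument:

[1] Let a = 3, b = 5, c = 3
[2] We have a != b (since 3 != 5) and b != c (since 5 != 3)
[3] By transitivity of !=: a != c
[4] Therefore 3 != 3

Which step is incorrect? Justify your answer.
Step 3: By transitivity of !=: a != c

Step 3 incorrectly applies transitivity to the '!=' relation. Transitivity states: if a R b and b R c, then a R c. However, '!=' is not transitive. Counterexample: 3 != 5 and 5 != 3, but 3 = 3 (both equal 3). Transitivity holds for relations like <, <=, =, but not for !=.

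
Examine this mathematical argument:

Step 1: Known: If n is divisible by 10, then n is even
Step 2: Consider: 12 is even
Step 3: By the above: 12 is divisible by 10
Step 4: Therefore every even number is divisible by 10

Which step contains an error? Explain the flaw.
Step 3: By the above: 12 is divisible by 10

Step 3 commits the fallacy of affirming the consequent. The known fact 'divisible by 10 → even' does NOT imply 'even → divisible by 10'. That would be the converse, which is false. For example, 12 is even but 12 ÷ 10 = 1.20, which is not an integer.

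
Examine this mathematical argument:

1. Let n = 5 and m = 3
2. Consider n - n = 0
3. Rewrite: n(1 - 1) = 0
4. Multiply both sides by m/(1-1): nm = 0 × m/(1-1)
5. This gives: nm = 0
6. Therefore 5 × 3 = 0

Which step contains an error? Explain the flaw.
Step 4: Multiply both sides by m/(1-1): nm = 0 × m/(1-1)

Step 4 multiplies both sides by m/(1-1). However, 1-1 = 0, so this is multiplication by m/0, which is undefined. We cannot multiply by an undefined expression.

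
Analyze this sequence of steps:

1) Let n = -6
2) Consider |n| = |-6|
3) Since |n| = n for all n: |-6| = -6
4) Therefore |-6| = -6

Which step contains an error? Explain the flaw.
Step 3: Since |n| = n for all n: |-6| = -6

Step 3 incorrectly states that |n| = n for all n. The correct definition is |n| = n when n >= 0, and |n| = -n when n < 0. Since -6 < 0, we have |-6| = -(-6) = 6, not -6.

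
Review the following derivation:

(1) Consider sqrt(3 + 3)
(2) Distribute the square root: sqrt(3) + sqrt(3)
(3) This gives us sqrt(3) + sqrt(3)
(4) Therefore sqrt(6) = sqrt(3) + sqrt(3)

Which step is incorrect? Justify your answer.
Step 2: Distribute the square root: sqrt(3) + sqrt(3)

Step 2 incorrectly 'distributes' the square root over addition. The square root function does not distribute: sqrt(a + b) ≠ sqrt(a) + sqrt(b). In fact, sqrt(3 + 3) = sqrt(6) ≈ 2.4495, while sqrt(3) + sqrt(3) ≈ 3.4641.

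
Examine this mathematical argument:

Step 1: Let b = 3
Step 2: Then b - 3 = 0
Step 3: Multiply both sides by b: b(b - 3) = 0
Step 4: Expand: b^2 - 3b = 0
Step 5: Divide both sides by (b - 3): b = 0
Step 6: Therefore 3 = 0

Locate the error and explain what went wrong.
Step 5: Divide both sides by (b - 3): b = 0

Step 5 divides both sides by (b - 3). However, since b = 3, we have (b - 3) = 0. Division by zero is undefined, making this step invalid.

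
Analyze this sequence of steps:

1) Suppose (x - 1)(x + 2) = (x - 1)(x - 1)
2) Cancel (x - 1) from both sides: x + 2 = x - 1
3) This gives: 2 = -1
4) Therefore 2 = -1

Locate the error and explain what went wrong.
Step 2: Cancel (x - 1) from both sides: x + 2 = x - 1

Step 2 cancels (x - 1) from both sides. This is only valid if (x - 1) ≠ 0, i.e., x ≠ 1. When x = 1, both sides equal zero regardless of the other factors. The correct approach requires considering x = 1 as a separate case.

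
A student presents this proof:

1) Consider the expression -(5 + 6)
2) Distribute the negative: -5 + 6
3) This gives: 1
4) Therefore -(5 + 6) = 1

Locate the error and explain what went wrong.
Step 2: Distribute the negative: -5 + 6

Step 2 incorrectly distributes the negative sign. The correct distribution is -(5 + 6) = -5 - 6 = -11. The negative must be applied to both terms, not just the first. The error treats -(5 + 6) as -5 + 6, which equals 1 instead of -11.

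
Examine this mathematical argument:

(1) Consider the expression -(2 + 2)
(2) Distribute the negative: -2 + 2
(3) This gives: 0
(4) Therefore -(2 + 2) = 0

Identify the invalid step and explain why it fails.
Step 2: Distribute the negative: -2 + 2

Step 2 incorrectly distributes the negative sign. The correct distribution is -(2 + 2) = -2 - 2 = -4. The negative must be applied to both terms, not just the first. The error treats -(2 + 2) as -2 + 2, which equals 0 instead of -4.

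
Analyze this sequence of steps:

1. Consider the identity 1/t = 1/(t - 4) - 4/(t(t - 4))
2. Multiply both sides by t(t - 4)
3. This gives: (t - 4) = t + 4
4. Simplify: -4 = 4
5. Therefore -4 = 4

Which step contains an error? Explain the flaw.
Step 3: This gives: (t - 4) = t + 4

Step 3 makes a sign error when clearing denominators. Multiplying -4/(t(t - 4)) by t(t - 4) gives -4, not +4. The correct result is (t - 4) = t - 4, which is trivially true, not (t - 4) = t + 4. (Step 1 is a valid identity: 1/(t - 4) - 4/(t(t - 4)) = (t - 4)/(t(t - 4)) = 1/t.)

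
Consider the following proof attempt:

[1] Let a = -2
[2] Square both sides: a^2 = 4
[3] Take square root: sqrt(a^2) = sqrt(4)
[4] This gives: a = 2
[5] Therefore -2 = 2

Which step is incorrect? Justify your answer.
Step 4: This gives: a = 2

Step 4 incorrectly states that sqrt(a^2) = a. The correct identity is sqrt(a^2) = |a|. Since a = -2 < 0, we have sqrt(a^2) = |-2| = 2, not a = -2.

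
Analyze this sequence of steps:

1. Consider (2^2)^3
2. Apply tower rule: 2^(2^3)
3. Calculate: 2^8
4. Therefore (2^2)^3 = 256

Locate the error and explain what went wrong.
Step 2: Apply tower rule: 2^(2^3)

Step 2 incorrectly states that (a^b)^c = a^(b^c). The correct rule is (a^b)^c = a^(b×c). The actual value is (2^2)^3 = 2^6 = 64, not 2^8 = 256.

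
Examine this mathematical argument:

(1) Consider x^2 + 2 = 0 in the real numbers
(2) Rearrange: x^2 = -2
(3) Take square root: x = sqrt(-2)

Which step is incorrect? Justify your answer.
Step 3: Take square root: x = sqrt(-2)

Step 3 takes the square root of -2, which is negative. In the real number system, the square root of a negative number is undefined. The equation x^2 + 2 = 0 has no real solutions. Square roots of negative numbers only exist in the complex numbers.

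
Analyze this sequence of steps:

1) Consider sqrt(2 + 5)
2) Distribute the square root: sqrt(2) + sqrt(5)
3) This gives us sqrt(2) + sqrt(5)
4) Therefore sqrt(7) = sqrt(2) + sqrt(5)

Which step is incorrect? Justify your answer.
Step 2: Distribute the square root: sqrt(2) + sqrt(5)

Step 2 incorrectly 'distributes' the square root over addition. The square root function does not distribute: sqrt(a + b) ≠ sqrt(a) + sqrt(b). In fact, sqrt(2 + 5) = sqrt(7) ≈ 2.6458, while sqrt(2) + sqrt(5) ≈ 3.6503.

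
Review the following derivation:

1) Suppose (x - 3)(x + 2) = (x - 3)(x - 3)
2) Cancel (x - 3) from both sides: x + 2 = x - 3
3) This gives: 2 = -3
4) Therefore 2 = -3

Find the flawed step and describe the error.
Step 2: Cancel (x - 3) from both sides: x + 2 = x - 3

Step 2 cancels (x - 3) from both sides. This is only valid if (x - 3) ≠ 0, i.e., x ≠ 3. When x = 3, both sides equal zero regardless of the other factors. The correct approach requires considering x = 3 as a separate case.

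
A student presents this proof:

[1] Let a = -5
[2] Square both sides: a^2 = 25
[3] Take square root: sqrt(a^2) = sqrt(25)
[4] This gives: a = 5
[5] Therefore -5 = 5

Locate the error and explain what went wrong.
Step 4: This gives: a = 5

Step 4 incorrectly states that sqrt(a^2) = a. The correct identity is sqrt(a^2) = |a|. Since a = -5 < 0, we have sqrt(a^2) = |-5| = 5, not a = -5.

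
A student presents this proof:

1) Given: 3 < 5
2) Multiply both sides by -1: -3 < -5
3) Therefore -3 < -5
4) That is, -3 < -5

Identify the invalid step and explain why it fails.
Step 2: Multiply both sides by -1: -3 < -5

Step 2 multiplies both sides by -1 but fails to reverse the inequality sign. When multiplying (or dividing) an inequality by a negative number, the direction must be reversed. Since 3 < 5, we should get -3 > -5, i.e., -3 > -5.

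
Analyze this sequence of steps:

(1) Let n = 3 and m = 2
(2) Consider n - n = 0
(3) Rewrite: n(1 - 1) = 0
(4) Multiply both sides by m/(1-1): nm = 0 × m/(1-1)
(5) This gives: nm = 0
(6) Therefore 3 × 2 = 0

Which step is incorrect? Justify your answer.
Step 4: Multiply both sides by m/(1-1): nm = 0 × m/(1-1)

Step 4 multiplies both sides by m/(1-1). However, 1-1 = 0, so this is multiplication by m/0, which is undefined. We cannot multiply by an undefined expression.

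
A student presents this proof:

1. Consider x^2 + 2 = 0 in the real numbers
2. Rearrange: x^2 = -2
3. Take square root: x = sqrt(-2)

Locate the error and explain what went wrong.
Step 3: Take square root: x = sqrt(-2)

Step 3 takes the square root of -2, which is negative. In the real number system, the square root of a negative number is undefined. The equation x^2 + 2 = 0 has no real solutions. Square roots of negative numbers only exist in the complex numbers.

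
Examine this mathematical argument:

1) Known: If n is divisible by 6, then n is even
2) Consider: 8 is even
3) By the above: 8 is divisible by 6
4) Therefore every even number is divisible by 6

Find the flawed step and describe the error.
Step 3: By the above: 8 is divisible by 6

Step 3 commits the fallacy of affirming the consequent. The known fact 'divisible by 6 → even' does NOT imply 'even → divisible by 6'. That would be the converse, which is false. For example, 8 is even but 8 ÷ 6 = 1.33, which is not an integer.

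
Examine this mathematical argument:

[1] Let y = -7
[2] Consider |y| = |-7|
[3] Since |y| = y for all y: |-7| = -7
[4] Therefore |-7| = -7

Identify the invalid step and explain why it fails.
Step 3: Since |y| = y for all y: |-7| = -7

Step 3 incorrectly states that |y| = y for all y. The correct definition is |y| = y when y >= 0, and |y| = -y when y < 0. Since -7 < 0, we have |-7| = -(-7) = 7, not -7.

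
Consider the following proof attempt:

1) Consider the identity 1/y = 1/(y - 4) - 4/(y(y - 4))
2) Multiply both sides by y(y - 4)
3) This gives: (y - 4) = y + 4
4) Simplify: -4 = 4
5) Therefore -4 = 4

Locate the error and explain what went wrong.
Step 3: This gives: (y - 4) = y + 4

Step 3 makes a sign error when clearing denominators. Multiplying -4/(y(y - 4)) by y(y - 4) gives -4, not +4. The correct result is (y - 4) = y - 4, which is trivially true, not (y - 4) = y + 4. (Step 1 is a valid identity: 1/(y - 4) - 4/(y(y - 4)) = (y - 4)/(y(y - 4)) = 1/y.)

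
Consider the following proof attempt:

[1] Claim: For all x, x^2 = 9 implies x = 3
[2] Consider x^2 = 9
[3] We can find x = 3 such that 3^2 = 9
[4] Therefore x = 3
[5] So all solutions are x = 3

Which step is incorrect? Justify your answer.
Step 4: Therefore x = 3

Step 4 incorrectly concludes that x = 3 is the only solution. The proof shows that x = 3 is A solution (existence), but does not show it is the ONLY solution (uniqueness). In fact, x = -3 is also a solution since (-3)^2 = 9. Finding one solution doesn't prove there are no others.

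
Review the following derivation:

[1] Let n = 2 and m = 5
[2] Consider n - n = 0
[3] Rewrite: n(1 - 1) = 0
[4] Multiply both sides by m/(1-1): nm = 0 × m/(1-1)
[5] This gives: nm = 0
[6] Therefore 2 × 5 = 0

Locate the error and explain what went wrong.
Step 4: Multiply both sides by m/(1-1): nm = 0 × m/(1-1)

Step 4 multiplies both sides by m/(1-1). However, 1-1 = 0, so this is multiplication by m/0, which is undefined. We cannot multiply by an undefined expression.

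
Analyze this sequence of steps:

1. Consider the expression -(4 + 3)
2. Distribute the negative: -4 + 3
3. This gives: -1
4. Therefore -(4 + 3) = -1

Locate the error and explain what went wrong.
Step 2: Distribute the negative: -4 + 3

Step 2 incorrectly distributes the negative sign. The correct distribution is -(4 + 3) = -4 - 3 = -7. The negative must be applied to both terms, not just the first. The error treats -(4 + 3) as -4 + 3, which equals -1 instead of -7.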